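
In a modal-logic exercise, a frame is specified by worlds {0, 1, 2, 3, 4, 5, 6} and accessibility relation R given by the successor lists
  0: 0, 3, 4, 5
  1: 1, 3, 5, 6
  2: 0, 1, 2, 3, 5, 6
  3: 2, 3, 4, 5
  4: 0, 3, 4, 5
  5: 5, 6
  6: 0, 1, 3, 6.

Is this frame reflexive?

Yes

Reflexive: yes — every world is R-related to itself.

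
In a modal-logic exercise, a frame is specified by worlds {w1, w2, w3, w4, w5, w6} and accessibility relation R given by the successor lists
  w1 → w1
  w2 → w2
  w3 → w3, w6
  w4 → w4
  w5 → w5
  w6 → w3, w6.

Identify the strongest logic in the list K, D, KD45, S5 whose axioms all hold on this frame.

Serial (axiom D): yes — every world has a successor (e.g. w1 R w1).
Euclidean (axiom 5): yes — any two successors of a common world are R-related.
Transitive (axiom 4): yes — every two-step R-path is closed by a direct edge.
Reflexive (axiom T): yes — every world is R-related to itself.
So F validates K, D, KD45, S5. The strongest is S5.

S5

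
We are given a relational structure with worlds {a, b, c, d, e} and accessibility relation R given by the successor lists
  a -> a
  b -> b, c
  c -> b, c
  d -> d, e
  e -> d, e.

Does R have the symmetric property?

Yes

Symmetric: yes — every pair in R has its reverse in R.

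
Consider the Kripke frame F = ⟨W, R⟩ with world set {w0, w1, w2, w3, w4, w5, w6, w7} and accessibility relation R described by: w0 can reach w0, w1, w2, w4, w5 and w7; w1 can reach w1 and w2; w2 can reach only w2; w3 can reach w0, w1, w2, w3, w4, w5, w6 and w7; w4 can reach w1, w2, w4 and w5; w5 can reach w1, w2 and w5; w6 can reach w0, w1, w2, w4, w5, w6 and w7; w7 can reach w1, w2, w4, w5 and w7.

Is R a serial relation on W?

Yes

Serial: yes — every world has a successor (e.g. w0 R w0).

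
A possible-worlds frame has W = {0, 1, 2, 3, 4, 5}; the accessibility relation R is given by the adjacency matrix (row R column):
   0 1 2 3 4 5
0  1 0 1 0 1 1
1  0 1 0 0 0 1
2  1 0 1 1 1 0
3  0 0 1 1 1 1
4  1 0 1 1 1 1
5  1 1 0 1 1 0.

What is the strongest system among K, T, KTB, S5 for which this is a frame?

K

Reflexive (axiom T): no — 5 is not related to itself.
Symmetric (axiom B): yes — every pair in R has its reverse in R.
Euclidean (axiom 5): no — 0 R 2 and 0 R 5, but not 2 R 5.
So F validates K; T would additionally require R to be reflexive. The strongest is K.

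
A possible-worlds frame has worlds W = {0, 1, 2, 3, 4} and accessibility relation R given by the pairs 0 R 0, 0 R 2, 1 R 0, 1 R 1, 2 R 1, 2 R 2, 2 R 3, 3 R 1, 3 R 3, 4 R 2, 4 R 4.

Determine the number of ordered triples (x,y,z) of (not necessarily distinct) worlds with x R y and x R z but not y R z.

Enumerating: (0,2,0), (1,0,1), (2,1,2), (2,1,3), (2,3,2), (3,1,3), (4,2,4).

7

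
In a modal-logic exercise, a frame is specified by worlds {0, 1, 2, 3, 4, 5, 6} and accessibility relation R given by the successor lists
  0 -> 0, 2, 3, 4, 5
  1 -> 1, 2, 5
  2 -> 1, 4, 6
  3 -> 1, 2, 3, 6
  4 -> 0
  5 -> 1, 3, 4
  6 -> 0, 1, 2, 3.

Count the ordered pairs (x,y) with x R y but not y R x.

Enumerating: (0,2), (0,3), (0,5), (2,4), (3,1), (3,2), (5,3), (5,4), (6,0), (6,1).

10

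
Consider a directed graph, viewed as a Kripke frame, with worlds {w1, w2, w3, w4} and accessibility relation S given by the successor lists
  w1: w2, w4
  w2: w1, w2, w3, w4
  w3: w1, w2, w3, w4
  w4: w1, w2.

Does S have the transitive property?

Transitive: no — w1 S w2 and w2 S w3, but not w1 S w3.

No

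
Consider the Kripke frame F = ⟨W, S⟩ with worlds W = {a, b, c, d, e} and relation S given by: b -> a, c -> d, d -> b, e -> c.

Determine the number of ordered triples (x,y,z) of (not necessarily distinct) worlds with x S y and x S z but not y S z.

4

Enumerating: (b,a,a), (c,d,d), (d,b,b), (e,c,c).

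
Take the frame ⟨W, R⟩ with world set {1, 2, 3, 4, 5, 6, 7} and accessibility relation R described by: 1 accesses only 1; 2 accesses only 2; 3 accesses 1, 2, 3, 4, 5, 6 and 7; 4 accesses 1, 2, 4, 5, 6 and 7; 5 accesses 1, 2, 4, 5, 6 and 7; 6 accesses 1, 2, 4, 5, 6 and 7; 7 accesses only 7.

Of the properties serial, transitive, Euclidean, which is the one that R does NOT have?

Euclidean

Serial: yes — every world has a successor (e.g. 1 R 1).
Transitive: yes — every two-step R-path is closed by a direct edge.
Euclidean: no — 3 R 1 and 3 R 2, but not 1 R 2.
Only Euclidean fails.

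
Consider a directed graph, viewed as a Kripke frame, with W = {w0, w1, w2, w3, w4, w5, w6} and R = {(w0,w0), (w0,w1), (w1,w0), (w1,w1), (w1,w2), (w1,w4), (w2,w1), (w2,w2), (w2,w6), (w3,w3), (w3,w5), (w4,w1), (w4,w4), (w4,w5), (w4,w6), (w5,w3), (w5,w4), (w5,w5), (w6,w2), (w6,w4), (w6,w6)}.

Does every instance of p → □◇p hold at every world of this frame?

By correspondence theory, B is valid on a frame iff R is symmetric.
Symmetric: yes — every pair in R has its reverse in R.

Yes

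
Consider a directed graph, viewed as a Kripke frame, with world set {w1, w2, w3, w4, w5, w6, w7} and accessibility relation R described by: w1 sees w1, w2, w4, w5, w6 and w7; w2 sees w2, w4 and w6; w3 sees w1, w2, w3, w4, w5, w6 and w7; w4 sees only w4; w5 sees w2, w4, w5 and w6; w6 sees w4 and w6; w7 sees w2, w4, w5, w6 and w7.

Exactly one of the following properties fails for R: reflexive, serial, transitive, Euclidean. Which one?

Euclidean

Reflexive: yes — every world is R-related to itself.
Serial: yes — every world has a successor (e.g. w1 R w1).
Transitive: yes — every two-step R-path is closed by a direct edge.
Euclidean: no — w1 R w2 and w1 R w5, but not w2 R w5.
Only Euclidean fails.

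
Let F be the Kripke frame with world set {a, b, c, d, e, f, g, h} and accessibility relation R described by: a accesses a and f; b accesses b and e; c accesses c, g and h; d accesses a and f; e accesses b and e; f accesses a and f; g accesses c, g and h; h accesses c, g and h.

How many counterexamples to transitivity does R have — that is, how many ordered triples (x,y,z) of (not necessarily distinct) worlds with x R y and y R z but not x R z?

0

R is transitive; there are no such tuples.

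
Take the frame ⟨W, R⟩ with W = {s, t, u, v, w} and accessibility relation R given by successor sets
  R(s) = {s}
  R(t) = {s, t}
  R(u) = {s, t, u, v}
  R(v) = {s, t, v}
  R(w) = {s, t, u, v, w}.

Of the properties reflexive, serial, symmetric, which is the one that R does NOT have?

symmetric

Reflexive: yes — every world is R-related to itself.
Serial: yes — every world has a successor (e.g. s R s).
Symmetric: no — t R s but not s R t.
Only symmetric fails.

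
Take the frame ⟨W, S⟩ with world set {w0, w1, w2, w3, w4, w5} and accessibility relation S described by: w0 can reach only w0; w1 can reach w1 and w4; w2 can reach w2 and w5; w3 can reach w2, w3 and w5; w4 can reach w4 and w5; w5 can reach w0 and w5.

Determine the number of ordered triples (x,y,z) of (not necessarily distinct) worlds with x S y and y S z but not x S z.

Enumerating: (w1,w4,w5), (w2,w5,w0), (w3,w5,w0), (w4,w5,w0).

4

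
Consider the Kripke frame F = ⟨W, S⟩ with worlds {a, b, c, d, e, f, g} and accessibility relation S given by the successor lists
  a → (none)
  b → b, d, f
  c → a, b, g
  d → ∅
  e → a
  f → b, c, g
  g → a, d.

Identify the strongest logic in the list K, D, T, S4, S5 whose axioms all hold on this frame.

Serial (axiom D): no — a has no S-successor.
Reflexive (axiom T): no — a is not related to itself.
Transitive (axiom 4): no — b S f and f S c, but not b S c.
Euclidean (axiom 5): no — b S d and b S f, but not d S f.
So F validates K; D would additionally require S to be serial. The strongest is K.

K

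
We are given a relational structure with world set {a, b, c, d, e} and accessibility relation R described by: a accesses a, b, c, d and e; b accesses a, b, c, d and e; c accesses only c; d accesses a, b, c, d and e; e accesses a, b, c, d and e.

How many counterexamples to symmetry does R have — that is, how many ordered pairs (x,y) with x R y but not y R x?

Enumerating: (a,c), (b,c), (d,c), (e,c).

4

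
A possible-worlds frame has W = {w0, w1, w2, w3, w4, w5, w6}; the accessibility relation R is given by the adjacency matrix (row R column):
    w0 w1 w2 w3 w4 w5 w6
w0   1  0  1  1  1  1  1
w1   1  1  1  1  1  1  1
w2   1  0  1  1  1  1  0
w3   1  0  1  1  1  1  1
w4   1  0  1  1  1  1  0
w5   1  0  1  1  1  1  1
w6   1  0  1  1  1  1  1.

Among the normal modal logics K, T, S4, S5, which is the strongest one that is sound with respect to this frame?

T

Reflexive (axiom T): yes — every world is R-related to itself.
Transitive (axiom 4): no — w2 R w0 and w0 R w6, but not w2 R w6.
Euclidean (axiom 5): no — w0 R w2 and w0 R w6, but not w2 R w6.
So F validates K, T; S4 would additionally require R to be transitive. The strongest is T.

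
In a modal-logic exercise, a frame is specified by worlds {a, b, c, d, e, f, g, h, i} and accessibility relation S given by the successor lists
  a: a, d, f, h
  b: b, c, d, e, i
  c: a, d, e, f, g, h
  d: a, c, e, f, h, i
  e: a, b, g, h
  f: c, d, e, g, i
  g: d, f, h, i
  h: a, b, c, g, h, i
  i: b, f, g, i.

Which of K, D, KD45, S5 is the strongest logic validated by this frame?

D

Serial (axiom D): yes — every world has a successor (e.g. a S a).
Euclidean (axiom 5): no — a S f and a S h, but not f S h.
Transitive (axiom 4): no — a S d and d S c, but not a S c.
Reflexive (axiom T): no — c is not related to itself.
So F validates K, D; KD45 would additionally require S to be Euclidean and transitive. The strongest is D.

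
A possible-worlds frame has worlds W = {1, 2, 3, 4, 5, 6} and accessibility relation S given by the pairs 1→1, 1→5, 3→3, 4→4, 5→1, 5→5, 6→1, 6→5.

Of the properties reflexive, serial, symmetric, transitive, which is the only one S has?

transitive

Reflexive: no — 2 is not related to itself.
Serial: no — 2 has no S-successor.
Symmetric: no — 6 S 1 but not 1 S 6.
Transitive: yes — every two-step S-path is closed by a direct edge.
Only transitive holds.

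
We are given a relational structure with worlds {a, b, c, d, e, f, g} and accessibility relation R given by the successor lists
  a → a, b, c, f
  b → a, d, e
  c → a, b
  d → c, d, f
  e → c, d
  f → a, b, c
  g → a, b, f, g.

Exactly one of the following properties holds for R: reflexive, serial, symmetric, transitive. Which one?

serial

Reflexive: no — b is not related to itself.
Serial: yes — every world has a successor (e.g. a R a).
Symmetric: no — b R d but not d R b.
Transitive: no — a R b and b R d, but not a R d.
Only serial holds.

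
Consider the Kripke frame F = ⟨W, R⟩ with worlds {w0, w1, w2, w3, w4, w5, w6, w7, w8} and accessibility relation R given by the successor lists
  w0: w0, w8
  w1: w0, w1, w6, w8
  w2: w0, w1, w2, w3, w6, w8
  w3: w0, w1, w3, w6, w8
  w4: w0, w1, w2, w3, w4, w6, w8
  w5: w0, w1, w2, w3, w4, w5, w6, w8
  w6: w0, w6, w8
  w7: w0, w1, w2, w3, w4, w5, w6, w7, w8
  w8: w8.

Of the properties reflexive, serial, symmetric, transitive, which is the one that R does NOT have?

Reflexive: yes — every world is R-related to itself.
Serial: yes — every world has a successor (e.g. w0 R w0).
Symmetric: no — w0 R w8 but not w8 R w0.
Transitive: yes — every two-step R-path is closed by a direct edge.
Only symmetric fails.

symmetric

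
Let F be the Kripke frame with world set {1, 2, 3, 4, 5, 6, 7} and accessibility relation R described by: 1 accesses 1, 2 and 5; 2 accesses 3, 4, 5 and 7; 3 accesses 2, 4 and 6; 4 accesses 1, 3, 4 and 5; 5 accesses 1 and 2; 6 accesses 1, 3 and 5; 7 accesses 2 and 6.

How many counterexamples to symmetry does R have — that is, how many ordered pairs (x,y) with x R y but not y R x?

Enumerating: (1,2), (2,4), (4,1), (4,5), (6,1), (6,5), (7,6).

7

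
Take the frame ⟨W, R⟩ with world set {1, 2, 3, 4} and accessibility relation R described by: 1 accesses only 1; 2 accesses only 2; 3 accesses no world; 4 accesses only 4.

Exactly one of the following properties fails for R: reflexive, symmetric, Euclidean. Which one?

reflexive

Reflexive: no — 3 is not related to itself.
Symmetric: yes — every pair in R has its reverse in R.
Euclidean: yes — any two successors of a common world are R-related.
Only reflexive fails.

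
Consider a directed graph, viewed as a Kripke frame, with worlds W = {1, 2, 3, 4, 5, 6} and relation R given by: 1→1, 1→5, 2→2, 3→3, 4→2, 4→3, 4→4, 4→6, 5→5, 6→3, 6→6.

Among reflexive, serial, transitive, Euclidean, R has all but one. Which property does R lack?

Reflexive: yes — every world is R-related to itself.
Serial: yes — every world has a successor (e.g. 1 R 1).
Transitive: yes — every two-step R-path is closed by a direct edge.
Euclidean: no — 4 R 2 and 4 R 3, but not 2 R 3.
Only Euclidean fails.

Euclidean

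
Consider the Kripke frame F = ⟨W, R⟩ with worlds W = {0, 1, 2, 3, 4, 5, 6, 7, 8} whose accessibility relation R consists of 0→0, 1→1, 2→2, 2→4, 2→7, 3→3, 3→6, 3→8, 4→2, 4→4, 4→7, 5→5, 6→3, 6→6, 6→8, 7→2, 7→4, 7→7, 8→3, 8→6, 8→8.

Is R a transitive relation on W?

Transitive: yes — every two-step R-path is closed by a direct edge.

Yes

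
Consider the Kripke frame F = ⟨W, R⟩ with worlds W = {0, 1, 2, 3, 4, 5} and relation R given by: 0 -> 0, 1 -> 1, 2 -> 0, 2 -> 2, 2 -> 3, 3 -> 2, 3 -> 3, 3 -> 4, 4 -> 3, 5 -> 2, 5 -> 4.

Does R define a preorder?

No

Reflexive: no — 4 is not related to itself.
Transitive: no — 2 R 3 and 3 R 4, but not 2 R 4.
So R is not a preorder.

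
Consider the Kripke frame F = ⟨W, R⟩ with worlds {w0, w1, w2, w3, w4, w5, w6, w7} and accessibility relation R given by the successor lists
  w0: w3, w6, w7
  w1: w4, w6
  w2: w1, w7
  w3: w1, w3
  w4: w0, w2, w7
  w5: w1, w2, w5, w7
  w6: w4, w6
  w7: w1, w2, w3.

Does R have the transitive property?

No

Transitive: no — w0 R w3 and w3 R w1, but not w0 R w1.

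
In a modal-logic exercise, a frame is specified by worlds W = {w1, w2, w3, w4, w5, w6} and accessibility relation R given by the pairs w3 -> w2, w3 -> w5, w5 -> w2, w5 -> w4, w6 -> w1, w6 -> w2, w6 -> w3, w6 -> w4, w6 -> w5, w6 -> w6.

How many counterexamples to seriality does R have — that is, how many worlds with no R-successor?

3

Enumerating: w1, w2, w4.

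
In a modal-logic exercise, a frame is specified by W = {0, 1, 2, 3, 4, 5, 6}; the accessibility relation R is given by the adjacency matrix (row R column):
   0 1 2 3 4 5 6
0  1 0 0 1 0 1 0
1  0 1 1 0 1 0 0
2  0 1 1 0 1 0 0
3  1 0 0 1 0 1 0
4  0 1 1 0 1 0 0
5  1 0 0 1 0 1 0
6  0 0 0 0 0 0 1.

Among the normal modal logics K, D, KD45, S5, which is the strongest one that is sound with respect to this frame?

S5

Serial (axiom D): yes — every world has a successor (e.g. 0 R 0).
Euclidean (axiom 5): yes — any two successors of a common world are R-related.
Transitive (axiom 4): yes — every two-step R-path is closed by a direct edge.
Reflexive (axiom T): yes — every world is R-related to itself.
So F validates K, D, KD45, S5. The strongest is S5.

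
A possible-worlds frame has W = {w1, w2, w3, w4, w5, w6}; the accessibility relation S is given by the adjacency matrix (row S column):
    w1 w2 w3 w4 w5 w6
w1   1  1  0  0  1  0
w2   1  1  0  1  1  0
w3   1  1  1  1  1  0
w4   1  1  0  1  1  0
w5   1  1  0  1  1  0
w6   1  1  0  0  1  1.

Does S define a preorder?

Reflexive: yes — every world is S-related to itself.
Transitive: no — w1 S w2 and w2 S w4, but not w1 S w4.
So S is not a preorder.

No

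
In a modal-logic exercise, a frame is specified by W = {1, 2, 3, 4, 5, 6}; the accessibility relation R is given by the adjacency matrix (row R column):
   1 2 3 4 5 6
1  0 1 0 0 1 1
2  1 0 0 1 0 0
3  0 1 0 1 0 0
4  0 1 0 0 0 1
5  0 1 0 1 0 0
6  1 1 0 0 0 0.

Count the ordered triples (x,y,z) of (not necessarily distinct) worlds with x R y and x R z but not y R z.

Enumerating: (1,2,2), (1,2,5), (1,2,6), (1,5,5), (1,5,6), (1,6,5), (1,6,6), (2,1,1), (2,1,4), (2,4,1), (2,4,4), (3,2,2), … and 8 more.
Total: 20.

20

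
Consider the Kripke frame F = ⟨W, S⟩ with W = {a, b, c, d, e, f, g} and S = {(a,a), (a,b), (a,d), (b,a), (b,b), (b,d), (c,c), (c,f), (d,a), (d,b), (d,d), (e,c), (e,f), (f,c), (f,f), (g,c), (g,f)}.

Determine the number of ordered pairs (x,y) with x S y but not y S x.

Enumerating: (e,c), (e,f), (g,c), (g,f).

4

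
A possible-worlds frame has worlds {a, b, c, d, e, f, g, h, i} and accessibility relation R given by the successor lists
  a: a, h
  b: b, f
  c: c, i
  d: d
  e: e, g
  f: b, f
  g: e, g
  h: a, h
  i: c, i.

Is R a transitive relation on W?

Yes

Transitive: yes — every two-step R-path is closed by a direct edge.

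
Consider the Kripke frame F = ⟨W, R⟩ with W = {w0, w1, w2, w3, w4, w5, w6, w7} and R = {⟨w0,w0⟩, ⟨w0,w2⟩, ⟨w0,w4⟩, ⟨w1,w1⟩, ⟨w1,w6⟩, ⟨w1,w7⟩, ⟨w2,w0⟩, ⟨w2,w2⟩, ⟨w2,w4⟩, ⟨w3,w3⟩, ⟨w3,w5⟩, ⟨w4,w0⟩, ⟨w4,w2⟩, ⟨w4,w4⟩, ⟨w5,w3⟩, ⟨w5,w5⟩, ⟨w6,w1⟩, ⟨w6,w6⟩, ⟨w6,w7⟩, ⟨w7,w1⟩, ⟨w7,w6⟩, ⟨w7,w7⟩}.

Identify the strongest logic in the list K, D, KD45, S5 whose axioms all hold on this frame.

Serial (axiom D): yes — every world has a successor (e.g. w0 R w0).
Euclidean (axiom 5): yes — any two successors of a common world are R-related.
Transitive (axiom 4): yes — every two-step R-path is closed by a direct edge.
Reflexive (axiom T): yes — every world is R-related to itself.
So F validates K, D, KD45, S5. The strongest is S5.

S5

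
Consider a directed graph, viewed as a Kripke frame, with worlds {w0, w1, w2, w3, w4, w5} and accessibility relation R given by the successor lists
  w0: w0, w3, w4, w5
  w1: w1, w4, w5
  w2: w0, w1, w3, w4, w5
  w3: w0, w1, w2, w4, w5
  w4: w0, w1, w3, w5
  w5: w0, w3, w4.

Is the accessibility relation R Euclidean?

Euclidean: no — w2 R w0 and w2 R w1, but not w0 R w1.

No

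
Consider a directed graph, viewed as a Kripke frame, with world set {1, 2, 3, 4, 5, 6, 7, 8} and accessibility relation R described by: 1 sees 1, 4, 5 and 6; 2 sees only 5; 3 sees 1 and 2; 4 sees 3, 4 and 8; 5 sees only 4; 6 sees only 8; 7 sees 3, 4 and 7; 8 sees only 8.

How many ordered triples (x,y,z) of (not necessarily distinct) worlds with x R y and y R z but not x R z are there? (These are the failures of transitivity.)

Enumerating: (1,4,3), (1,4,8), (1,6,8), (2,5,4), (3,1,4), (3,1,5), (3,1,6), (3,2,5), (4,3,1), (4,3,2), (5,4,3), (5,4,8), (7,3,1), (7,3,2), (7,4,8).

15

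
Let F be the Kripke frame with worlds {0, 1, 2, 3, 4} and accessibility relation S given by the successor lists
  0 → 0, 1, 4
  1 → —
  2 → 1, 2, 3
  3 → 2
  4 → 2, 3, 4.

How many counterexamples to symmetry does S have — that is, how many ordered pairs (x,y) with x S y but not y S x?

Enumerating: (0,1), (0,4), (2,1), (4,2), (4,3).

5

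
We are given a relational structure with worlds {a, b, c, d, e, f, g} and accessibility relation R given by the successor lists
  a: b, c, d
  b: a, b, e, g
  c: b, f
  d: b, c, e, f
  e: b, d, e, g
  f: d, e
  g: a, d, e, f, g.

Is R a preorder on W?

No

Reflexive: no — a is not related to itself.
Transitive: no — a R b and b R e, but not a R e.
So R is not a preorder.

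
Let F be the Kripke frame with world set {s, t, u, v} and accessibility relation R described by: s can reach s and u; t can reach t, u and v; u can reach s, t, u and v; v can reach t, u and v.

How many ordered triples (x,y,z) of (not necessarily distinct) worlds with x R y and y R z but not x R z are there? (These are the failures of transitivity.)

Enumerating: (s,u,t), (s,u,v), (t,u,s), (v,u,s).

4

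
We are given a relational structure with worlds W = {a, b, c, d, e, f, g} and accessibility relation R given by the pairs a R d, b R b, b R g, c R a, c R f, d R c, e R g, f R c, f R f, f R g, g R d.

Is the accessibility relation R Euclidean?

No

Euclidean: no — c R a and c R f, but not a R f.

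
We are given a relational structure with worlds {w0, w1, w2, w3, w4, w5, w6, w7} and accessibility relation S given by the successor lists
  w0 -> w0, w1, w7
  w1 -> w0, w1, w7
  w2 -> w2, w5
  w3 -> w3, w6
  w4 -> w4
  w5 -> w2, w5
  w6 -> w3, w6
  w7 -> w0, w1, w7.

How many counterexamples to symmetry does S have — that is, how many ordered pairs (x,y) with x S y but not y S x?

0

S is symmetric; there are no such tuples.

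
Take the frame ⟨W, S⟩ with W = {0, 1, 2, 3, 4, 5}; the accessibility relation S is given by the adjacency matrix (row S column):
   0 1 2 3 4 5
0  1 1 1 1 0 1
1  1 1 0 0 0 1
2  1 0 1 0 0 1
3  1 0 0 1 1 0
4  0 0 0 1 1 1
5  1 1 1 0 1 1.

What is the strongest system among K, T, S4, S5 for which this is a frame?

T

Reflexive (axiom T): yes — every world is S-related to itself.
Transitive (axiom 4): no — 0 S 3 and 3 S 4, but not 0 S 4.
Euclidean (axiom 5): no — 0 S 1 and 0 S 2, but not 1 S 2.
So F validates K, T; S4 would additionally require S to be transitive. The strongest is T.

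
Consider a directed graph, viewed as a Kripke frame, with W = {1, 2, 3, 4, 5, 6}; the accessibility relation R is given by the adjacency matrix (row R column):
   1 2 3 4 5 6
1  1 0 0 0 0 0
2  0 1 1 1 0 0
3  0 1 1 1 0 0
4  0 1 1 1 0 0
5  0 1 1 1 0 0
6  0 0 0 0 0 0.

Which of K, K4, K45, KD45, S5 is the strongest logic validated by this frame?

K45

Transitive (axiom 4): yes — every two-step R-path is closed by a direct edge.
Euclidean (axiom 5): yes — any two successors of a common world are R-related.
Serial (axiom D): no — 6 has no R-successor.
Reflexive (axiom T): no — 5 is not related to itself.
So F validates K, K4, K45; KD45 would additionally require R to be serial. The strongest is K45.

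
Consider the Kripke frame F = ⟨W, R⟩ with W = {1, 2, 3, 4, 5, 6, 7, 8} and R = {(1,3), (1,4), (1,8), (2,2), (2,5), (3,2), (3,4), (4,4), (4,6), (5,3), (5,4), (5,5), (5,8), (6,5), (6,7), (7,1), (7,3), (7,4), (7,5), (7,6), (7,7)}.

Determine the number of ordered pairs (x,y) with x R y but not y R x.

15

Enumerating: (1,3), (1,4), (1,8), (2,5), (3,2), (3,4), (4,6), (5,3), (5,4), (5,8), (6,5), (7,1), (7,3), (7,4), (7,5).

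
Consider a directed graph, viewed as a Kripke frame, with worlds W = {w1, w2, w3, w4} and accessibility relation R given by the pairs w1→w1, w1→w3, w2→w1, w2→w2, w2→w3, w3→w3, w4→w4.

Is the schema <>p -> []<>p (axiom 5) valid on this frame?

No

By correspondence theory, 5 is valid on a frame iff R is Euclidean.
Euclidean: no — w2 R w3 and w2 R w1, but not w3 R w1.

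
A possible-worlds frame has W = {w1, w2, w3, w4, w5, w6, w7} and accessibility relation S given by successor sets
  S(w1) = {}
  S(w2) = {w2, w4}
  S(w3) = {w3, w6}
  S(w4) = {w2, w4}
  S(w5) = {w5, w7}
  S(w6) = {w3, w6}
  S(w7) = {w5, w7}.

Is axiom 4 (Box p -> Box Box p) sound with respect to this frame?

Yes

The schema 4 characterises exactly the transitive frames.
Transitive: yes — every two-step S-path is closed by a direct edge.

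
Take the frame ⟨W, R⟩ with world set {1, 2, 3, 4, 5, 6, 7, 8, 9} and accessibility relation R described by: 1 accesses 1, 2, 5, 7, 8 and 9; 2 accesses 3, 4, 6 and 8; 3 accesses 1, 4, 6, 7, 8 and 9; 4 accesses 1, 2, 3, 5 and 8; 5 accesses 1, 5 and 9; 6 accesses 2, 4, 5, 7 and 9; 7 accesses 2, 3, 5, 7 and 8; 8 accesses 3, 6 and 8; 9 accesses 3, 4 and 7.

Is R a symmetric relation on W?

No

Symmetric: no — 1 R 2 but not 2 R 1.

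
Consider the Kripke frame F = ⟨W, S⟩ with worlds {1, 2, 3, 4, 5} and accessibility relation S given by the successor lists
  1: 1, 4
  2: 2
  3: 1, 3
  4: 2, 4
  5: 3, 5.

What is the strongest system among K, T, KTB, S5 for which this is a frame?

Reflexive (axiom T): yes — every world is S-related to itself.
Symmetric (axiom B): no — 1 S 4 but not 4 S 1.
Euclidean (axiom 5): no — 1 S 4 and 1 S 1, but not 4 S 1.
So F validates K, T; KTB would additionally require S to be symmetric. The strongest is T.

T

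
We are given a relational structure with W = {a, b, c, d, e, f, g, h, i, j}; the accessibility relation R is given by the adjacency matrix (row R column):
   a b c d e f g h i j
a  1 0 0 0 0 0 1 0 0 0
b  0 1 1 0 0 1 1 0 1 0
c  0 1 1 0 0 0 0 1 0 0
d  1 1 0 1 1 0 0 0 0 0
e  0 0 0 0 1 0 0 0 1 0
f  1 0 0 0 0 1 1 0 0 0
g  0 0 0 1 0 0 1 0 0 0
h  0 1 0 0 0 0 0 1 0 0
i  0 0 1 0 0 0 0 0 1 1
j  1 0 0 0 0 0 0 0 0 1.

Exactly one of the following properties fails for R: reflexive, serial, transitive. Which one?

transitive

Reflexive: yes — every world is R-related to itself.
Serial: yes — every world has a successor (e.g. a R a).
Transitive: no — a R g and g R d, but not a R d.
Only transitive fails.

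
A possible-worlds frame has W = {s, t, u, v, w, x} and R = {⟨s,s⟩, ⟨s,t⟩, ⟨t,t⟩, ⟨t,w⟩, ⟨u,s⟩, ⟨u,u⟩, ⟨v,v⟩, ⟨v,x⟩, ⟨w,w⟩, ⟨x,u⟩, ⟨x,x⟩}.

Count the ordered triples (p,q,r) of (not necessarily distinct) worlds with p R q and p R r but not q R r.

Enumerating: (s,t,s), (t,w,t), (u,s,u), (v,x,v), (x,u,x).

5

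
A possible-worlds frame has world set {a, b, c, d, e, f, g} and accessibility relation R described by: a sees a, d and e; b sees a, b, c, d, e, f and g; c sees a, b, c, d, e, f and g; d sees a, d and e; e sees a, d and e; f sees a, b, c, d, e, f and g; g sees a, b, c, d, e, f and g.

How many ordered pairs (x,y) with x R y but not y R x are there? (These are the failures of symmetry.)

12

Enumerating: (b,a), (b,d), (b,e), (c,a), (c,d), (c,e), (f,a), (f,d), (f,e), (g,a), (g,d), (g,e).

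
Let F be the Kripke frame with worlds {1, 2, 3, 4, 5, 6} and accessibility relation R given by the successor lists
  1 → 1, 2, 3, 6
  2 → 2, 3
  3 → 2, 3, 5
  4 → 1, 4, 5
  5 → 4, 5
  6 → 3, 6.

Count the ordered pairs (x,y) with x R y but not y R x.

Enumerating: (1,2), (1,3), (1,6), (3,5), (4,1), (6,3).

6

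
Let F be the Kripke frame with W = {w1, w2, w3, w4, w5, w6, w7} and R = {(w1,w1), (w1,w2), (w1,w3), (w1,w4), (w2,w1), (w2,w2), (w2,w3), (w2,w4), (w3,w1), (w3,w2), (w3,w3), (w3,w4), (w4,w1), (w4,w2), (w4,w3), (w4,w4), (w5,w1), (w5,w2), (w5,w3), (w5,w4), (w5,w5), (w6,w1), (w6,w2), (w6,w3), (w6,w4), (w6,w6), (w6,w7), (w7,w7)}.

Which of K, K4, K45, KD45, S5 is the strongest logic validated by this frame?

Transitive (axiom 4): yes — every two-step R-path is closed by a direct edge.
Euclidean (axiom 5): no — w6 R w1 and w6 R w7, but not w1 R w7.
Serial (axiom D): yes — every world has a successor (e.g. w1 R w1).
Reflexive (axiom T): yes — every world is R-related to itself.
So F validates K, K4; K45 would additionally require R to be Euclidean. The strongest is K4.

K4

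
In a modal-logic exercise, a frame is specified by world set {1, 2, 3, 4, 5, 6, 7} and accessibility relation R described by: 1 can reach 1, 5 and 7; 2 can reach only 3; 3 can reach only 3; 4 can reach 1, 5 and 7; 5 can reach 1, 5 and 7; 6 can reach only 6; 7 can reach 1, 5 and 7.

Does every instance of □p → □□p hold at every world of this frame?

Yes

Axiom 4 corresponds to the accessibility relation being transitive.
Transitive: yes — every two-step R-path is closed by a direct edge.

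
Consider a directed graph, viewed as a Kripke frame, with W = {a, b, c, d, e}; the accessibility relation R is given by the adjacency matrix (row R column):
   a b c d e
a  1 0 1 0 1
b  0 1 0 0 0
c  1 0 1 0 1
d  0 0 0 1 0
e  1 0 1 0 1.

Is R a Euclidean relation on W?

Euclidean: yes — any two successors of a common world are R-related.

Yes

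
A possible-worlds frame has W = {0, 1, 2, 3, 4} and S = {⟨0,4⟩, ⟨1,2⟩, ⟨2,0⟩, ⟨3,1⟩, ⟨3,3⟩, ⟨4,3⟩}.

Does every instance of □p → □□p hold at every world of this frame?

The schema 4 characterises exactly the transitive frames.
Transitive: no — 0 S 4 and 4 S 3, but not 0 S 3.

No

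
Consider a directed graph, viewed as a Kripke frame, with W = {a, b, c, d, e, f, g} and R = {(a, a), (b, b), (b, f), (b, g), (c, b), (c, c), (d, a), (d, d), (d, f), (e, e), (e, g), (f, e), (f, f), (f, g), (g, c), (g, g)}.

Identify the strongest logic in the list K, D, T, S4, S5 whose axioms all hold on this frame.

Serial (axiom D): yes — every world has a successor (e.g. a R a).
Reflexive (axiom T): yes — every world is R-related to itself.
Transitive (axiom 4): no — b R f and f R e, but not b R e.
Euclidean (axiom 5): no — b R g and b R f, but not g R f.
So F validates K, D, T; S4 would additionally require R to be transitive. The strongest is T.

T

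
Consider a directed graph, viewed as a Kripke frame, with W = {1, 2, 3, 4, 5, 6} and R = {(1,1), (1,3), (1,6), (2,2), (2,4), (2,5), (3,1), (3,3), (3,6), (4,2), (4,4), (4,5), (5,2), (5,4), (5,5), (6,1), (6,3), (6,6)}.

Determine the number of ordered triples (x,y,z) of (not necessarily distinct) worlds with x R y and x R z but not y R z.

R is Euclidean; there are no such tuples.

0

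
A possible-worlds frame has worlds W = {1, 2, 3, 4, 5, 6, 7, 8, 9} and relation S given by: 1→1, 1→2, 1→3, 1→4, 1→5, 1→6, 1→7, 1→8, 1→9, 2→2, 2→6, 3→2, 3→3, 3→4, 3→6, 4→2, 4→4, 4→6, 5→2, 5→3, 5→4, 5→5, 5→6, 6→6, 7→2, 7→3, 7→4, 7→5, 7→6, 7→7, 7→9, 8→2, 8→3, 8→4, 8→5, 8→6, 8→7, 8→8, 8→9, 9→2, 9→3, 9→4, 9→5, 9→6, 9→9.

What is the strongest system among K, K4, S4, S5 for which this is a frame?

Transitive (axiom 4): yes — every two-step S-path is closed by a direct edge.
Reflexive (axiom T): yes — every world is S-related to itself.
Euclidean (axiom 5): no — 1 S 2 and 1 S 3, but not 2 S 3.
So F validates K, K4, S4; S5 would additionally require S to be Euclidean. The strongest is S4.

S4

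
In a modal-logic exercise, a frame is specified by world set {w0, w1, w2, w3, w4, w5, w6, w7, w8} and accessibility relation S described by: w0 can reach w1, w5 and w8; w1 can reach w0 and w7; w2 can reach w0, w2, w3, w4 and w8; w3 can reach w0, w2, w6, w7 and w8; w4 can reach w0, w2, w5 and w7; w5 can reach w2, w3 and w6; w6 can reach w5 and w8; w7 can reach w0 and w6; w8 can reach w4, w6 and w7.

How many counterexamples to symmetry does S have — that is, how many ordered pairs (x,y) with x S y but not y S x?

18

Enumerating: (w0,w5), (w0,w8), (w1,w7), (w2,w0), (w2,w8), (w3,w0), (w3,w6), (w3,w7), (w3,w8), (w4,w0), (w4,w5), (w4,w7), (w5,w2), (w5,w3), (w7,w0), (w7,w6), (w8,w4), (w8,w7).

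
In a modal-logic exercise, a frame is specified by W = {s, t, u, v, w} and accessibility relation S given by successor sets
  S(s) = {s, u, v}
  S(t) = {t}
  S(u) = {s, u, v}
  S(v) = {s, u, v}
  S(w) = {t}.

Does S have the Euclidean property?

Yes

Euclidean: yes — any two successors of a common world are S-related.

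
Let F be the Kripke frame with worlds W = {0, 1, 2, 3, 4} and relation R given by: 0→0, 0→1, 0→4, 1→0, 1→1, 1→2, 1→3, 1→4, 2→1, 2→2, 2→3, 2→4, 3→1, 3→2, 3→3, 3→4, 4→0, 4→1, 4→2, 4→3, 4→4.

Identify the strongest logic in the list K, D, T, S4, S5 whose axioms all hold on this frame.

Serial (axiom D): yes — every world has a successor (e.g. 0 R 0).
Reflexive (axiom T): yes — every world is R-related to itself.
Transitive (axiom 4): no — 0 R 1 and 1 R 2, but not 0 R 2.
Euclidean (axiom 5): no — 1 R 0 and 1 R 2, but not 0 R 2.
So F validates K, D, T; S4 would additionally require R to be transitive. The strongest is T.

T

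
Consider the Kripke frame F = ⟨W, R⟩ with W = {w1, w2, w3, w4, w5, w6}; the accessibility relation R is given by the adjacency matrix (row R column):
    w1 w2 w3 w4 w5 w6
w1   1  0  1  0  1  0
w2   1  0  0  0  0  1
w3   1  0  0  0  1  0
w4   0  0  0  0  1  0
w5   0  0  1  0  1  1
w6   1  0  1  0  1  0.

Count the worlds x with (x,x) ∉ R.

Enumerating: w2, w3, w4, w6.

4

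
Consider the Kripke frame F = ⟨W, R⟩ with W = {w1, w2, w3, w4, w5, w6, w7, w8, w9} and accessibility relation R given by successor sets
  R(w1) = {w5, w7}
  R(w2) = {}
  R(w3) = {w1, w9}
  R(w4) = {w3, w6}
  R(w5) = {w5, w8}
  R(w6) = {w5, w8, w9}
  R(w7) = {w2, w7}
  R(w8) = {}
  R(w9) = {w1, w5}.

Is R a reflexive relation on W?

No

Reflexive: no — w1 is not related to itself.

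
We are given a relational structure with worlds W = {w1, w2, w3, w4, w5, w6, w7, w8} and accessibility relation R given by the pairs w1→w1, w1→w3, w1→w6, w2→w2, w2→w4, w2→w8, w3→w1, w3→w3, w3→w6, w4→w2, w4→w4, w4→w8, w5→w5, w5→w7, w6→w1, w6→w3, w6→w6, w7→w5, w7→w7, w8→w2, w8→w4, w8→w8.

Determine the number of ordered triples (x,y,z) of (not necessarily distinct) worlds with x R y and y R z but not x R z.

R is transitive; there are no such tuples.

0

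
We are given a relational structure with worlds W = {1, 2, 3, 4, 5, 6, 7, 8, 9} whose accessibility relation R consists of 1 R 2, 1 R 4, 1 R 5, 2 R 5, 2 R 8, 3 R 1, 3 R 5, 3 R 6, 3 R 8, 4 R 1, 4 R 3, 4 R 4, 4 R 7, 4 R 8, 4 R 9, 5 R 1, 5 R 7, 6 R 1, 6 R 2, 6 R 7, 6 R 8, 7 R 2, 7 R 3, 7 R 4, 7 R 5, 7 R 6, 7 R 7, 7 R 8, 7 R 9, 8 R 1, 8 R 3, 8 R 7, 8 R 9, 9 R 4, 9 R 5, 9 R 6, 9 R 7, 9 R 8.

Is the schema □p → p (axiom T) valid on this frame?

The schema T characterises exactly the reflexive frames.
Reflexive: no — 1 is not related to itself.

No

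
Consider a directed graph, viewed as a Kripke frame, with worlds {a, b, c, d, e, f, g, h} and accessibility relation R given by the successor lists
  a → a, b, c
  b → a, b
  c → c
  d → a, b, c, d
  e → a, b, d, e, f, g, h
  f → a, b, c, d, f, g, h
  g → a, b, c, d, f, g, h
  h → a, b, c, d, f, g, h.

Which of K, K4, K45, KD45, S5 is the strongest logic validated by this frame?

K

Transitive (axiom 4): no — b R a and a R c, but not b R c.
Euclidean (axiom 5): no — a R b and a R c, but not b R c.
Serial (axiom D): yes — every world has a successor (e.g. a R a).
Reflexive (axiom T): yes — every world is R-related to itself.
So F validates K; K4 would additionally require R to be transitive. The strongest is K.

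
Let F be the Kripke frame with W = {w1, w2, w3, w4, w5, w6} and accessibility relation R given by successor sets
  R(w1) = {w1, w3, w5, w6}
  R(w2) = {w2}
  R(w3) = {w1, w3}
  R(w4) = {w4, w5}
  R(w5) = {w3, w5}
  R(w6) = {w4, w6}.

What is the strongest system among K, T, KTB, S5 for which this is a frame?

Reflexive (axiom T): yes — every world is R-related to itself.
Symmetric (axiom B): no — w1 R w5 but not w5 R w1.
Euclidean (axiom 5): no — w1 R w3 and w1 R w5, but not w3 R w5.
So F validates K, T; KTB would additionally require R to be symmetric. The strongest is T.

T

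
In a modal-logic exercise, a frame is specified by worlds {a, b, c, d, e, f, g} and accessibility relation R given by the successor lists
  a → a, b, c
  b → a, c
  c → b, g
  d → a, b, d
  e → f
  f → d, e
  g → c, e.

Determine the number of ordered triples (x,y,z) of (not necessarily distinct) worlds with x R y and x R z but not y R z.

20

Enumerating: (a,b,b), (a,c,a), (a,c,c), (b,c,a), (b,c,c), (c,b,b), (c,b,g), (c,g,b), (c,g,g), (d,a,d), (d,b,b), (d,b,d), … and 8 more.
Total: 20.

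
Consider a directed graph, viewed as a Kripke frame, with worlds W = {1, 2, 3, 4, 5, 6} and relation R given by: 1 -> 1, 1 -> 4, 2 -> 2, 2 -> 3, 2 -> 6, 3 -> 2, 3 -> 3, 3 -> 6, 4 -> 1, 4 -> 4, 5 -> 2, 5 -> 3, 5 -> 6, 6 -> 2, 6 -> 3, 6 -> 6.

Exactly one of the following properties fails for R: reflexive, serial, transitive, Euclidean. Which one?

Reflexive: no — 5 is not related to itself.
Serial: yes — every world has a successor (e.g. 1 R 1).
Transitive: yes — every two-step R-path is closed by a direct edge.
Euclidean: yes — any two successors of a common world are R-related.
Only reflexive fails.

reflexive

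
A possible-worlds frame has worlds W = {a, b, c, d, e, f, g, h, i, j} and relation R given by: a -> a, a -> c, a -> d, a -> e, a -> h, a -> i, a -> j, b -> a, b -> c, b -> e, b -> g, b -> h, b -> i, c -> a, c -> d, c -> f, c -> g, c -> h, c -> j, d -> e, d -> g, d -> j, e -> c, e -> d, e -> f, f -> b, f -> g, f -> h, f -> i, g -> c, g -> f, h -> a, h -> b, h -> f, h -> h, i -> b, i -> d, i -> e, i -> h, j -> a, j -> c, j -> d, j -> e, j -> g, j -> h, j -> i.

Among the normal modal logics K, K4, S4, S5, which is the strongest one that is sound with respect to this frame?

K

Transitive (axiom 4): no — a R c and c R f, but not a R f.
Reflexive (axiom T): no — b is not related to itself.
Euclidean (axiom 5): no — a R c and a R e, but not c R e.
So F validates K; K4 would additionally require R to be transitive. The strongest is K.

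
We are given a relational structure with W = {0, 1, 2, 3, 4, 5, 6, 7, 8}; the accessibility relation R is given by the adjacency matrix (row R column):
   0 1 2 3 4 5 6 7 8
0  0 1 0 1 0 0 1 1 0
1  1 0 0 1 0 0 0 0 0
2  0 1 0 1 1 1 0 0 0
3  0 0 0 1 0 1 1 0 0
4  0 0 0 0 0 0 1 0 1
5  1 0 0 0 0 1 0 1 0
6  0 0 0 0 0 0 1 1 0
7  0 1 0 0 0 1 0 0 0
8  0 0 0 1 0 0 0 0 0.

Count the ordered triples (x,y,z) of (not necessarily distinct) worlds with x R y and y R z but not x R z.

31

Enumerating: (0,1,0), (0,3,5), (0,7,5), (1,0,1), (1,0,6), (1,0,7), (1,3,5), (1,3,6), (2,1,0), (2,3,6), (2,4,6), (2,4,8), … and 19 more.
Total: 31.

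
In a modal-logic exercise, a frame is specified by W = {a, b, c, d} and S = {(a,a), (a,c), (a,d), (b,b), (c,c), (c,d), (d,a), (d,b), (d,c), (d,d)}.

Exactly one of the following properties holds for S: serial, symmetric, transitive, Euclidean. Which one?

Serial: yes — every world has a successor (e.g. a S a).
Symmetric: no — a S c but not c S a.
Transitive: no — a S d and d S b, but not a S b.
Euclidean: no — d S a and d S b, but not a S b.
Only serial holds.

serial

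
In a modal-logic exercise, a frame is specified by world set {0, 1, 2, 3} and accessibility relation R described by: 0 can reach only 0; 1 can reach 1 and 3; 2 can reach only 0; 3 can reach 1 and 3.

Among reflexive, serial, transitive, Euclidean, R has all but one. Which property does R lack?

Reflexive: no — 2 is not related to itself.
Serial: yes — every world has a successor (e.g. 0 R 0).
Transitive: yes — every two-step R-path is closed by a direct edge.
Euclidean: yes — any two successors of a common world are R-related.
Only reflexive fails.

reflexive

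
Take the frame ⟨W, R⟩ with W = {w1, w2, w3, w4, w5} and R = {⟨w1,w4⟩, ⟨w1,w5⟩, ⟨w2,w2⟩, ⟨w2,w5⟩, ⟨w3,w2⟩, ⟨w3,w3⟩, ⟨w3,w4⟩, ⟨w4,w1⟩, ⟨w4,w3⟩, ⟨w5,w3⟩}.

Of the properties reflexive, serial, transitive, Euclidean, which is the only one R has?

Reflexive: no — w1 is not related to itself.
Serial: yes — every world has a successor (e.g. w1 R w4).
Transitive: no — w1 R w4 and w4 R w3, but not w1 R w3.
Euclidean: no — w1 R w4 and w1 R w5, but not w4 R w5.
Only serial holds.

serial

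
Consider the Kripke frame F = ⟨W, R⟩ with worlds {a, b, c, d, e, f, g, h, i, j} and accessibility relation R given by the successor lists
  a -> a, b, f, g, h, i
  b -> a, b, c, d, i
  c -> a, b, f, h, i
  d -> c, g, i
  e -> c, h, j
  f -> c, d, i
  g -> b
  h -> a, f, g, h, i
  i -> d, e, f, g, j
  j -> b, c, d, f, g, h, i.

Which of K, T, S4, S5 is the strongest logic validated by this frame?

K

Reflexive (axiom T): no — c is not related to itself.
Transitive (axiom 4): no — a R b and b R c, but not a R c.
Euclidean (axiom 5): no — a R b and a R f, but not b R f.
So F validates K; T would additionally require R to be reflexive. The strongest is K.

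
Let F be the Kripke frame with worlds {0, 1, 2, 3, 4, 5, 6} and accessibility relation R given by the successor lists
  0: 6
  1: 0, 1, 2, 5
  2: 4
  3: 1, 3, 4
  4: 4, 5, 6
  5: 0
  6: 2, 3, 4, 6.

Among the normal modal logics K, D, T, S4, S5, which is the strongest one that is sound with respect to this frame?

Serial (axiom D): yes — every world has a successor (e.g. 0 R 6).
Reflexive (axiom T): no — 0 is not related to itself.
Transitive (axiom 4): no — 0 R 6 and 6 R 2, but not 0 R 2.
Euclidean (axiom 5): no — 1 R 0 and 1 R 2, but not 0 R 2.
So F validates K, D; T would additionally require R to be reflexive. The strongest is D.

D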